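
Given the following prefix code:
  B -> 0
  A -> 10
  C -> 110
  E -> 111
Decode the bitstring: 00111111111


Decoding step by step:
Bits 0 -> B
Bits 0 -> B
Bits 111 -> E
Bits 111 -> E
Bits 111 -> E


Decoded message: BBEEE


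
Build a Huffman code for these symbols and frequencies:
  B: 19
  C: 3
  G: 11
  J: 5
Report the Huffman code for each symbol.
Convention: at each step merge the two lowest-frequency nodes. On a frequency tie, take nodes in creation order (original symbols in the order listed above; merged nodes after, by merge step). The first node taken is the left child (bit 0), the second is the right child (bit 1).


Huffman tree construction:
Step 1: Merge C(3) + J(5) = 8
Step 2: Merge (C+J)(8) + G(11) = 19
Step 3: Merge B(19) + ((C+J)+G)(19) = 38
Read each symbol's code off the tree from the root (left child = 0, right child = 1).

Codes:
  B: 0 (length 1)
  C: 100 (length 3)
  G: 11 (length 2)
  J: 101 (length 3)
Average code length: 65/38 = 1.7105 bits/symbol


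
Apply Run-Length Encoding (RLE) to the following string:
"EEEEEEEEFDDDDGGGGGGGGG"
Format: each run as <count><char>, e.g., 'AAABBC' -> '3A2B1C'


Scanning runs left to right:
  i=0: run of 'E' x 8 -> '8E'
  i=8: run of 'F' x 1 -> '1F'
  i=9: run of 'D' x 4 -> '4D'
  i=13: run of 'G' x 9 -> '9G'

RLE = 8E1F4D9G


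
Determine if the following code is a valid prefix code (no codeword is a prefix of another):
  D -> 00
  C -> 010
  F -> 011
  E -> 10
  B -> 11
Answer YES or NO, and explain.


Checking each pair (does one codeword prefix another?):
  D='00' vs C='010': no prefix
  D='00' vs F='011': no prefix
  D='00' vs E='10': no prefix
  D='00' vs B='11': no prefix
  C='010' vs D='00': no prefix
  C='010' vs F='011': no prefix
  C='010' vs E='10': no prefix
  C='010' vs B='11': no prefix
  F='011' vs D='00': no prefix
  F='011' vs C='010': no prefix
  F='011' vs E='10': no prefix
  F='011' vs B='11': no prefix
  E='10' vs D='00': no prefix
  E='10' vs C='010': no prefix
  E='10' vs F='011': no prefix
  E='10' vs B='11': no prefix
  B='11' vs D='00': no prefix
  B='11' vs C='010': no prefix
  B='11' vs F='011': no prefix
  B='11' vs E='10': no prefix
No violation found over all pairs.

YES -- this is a valid prefix code. No codeword is a prefix of any other codeword.


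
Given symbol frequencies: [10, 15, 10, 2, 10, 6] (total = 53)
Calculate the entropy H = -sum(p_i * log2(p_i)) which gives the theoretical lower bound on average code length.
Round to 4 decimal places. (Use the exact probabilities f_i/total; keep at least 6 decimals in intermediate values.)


Per-symbol terms -p_i * log2(p_i) with p_i = f_i/53:
  p = 10/53 = 0.188679: log2(p) = -2.405992, -p*log2(p) = 0.453961
  p = 15/53 = 0.283019: log2(p) = -1.821030, -p*log2(p) = 0.515386
  p = 10/53 = 0.188679: log2(p) = -2.405992, -p*log2(p) = 0.453961
  p = 2/53 = 0.037736: log2(p) = -4.727920, -p*log2(p) = 0.178412
  p = 10/53 = 0.188679: log2(p) = -2.405992, -p*log2(p) = 0.453961
  p = 6/53 = 0.113208: log2(p) = -3.142958, -p*log2(p) = 0.355807
H = 0.453961 + 0.515386 + 0.453961 + 0.178412 + 0.453961 + 0.355807 = 2.411488

H = 2.4115 bits/symbol


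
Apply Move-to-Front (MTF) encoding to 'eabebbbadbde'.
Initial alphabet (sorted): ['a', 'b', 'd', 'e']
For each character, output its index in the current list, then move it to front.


MTF encoding:
'e': index 3 in ['a', 'b', 'd', 'e'] -> ['e', 'a', 'b', 'd']
'a': index 1 in ['e', 'a', 'b', 'd'] -> ['a', 'e', 'b', 'd']
'b': index 2 in ['a', 'e', 'b', 'd'] -> ['b', 'a', 'e', 'd']
'e': index 2 in ['b', 'a', 'e', 'd'] -> ['e', 'b', 'a', 'd']
'b': index 1 in ['e', 'b', 'a', 'd'] -> ['b', 'e', 'a', 'd']
'b': index 0 in ['b', 'e', 'a', 'd'] -> ['b', 'e', 'a', 'd']
'b': index 0 in ['b', 'e', 'a', 'd'] -> ['b', 'e', 'a', 'd']
'a': index 2 in ['b', 'e', 'a', 'd'] -> ['a', 'b', 'e', 'd']
'd': index 3 in ['a', 'b', 'e', 'd'] -> ['d', 'a', 'b', 'e']
'b': index 2 in ['d', 'a', 'b', 'e'] -> ['b', 'd', 'a', 'e']
'd': index 1 in ['b', 'd', 'a', 'e'] -> ['d', 'b', 'a', 'e']
'e': index 3 in ['d', 'b', 'a', 'e'] -> ['e', 'd', 'b', 'a']


Output: [3, 1, 2, 2, 1, 0, 0, 2, 3, 2, 1, 3]


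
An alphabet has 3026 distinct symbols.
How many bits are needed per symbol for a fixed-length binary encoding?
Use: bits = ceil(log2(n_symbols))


log2(3026) = 11.5632
Bracket: 2^11 = 2048 < 3026 <= 2^12 = 4096
So ceil(log2(3026)) = 12

bits = ceil(log2(3026)) = ceil(11.5632) = 12 bits


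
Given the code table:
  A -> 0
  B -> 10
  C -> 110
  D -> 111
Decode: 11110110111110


Decoding:
111 -> D
10 -> B
110 -> C
111 -> D
110 -> C


Result: DBCDC


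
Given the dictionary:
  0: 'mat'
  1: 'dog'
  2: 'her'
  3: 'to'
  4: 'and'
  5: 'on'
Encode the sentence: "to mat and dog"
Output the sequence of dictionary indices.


Look up each word in the dictionary:
  'to' -> 3
  'mat' -> 0
  'and' -> 4
  'dog' -> 1

Encoded: [3, 0, 4, 1]


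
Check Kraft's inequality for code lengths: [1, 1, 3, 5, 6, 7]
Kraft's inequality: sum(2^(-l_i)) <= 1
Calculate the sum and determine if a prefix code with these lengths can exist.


Sum = 2^(-1) + 2^(-1) + 2^(-3) + 2^(-5) + 2^(-6) + 2^(-7)
    = 0.5 + 0.5 + 0.125 + 0.03125 + 0.015625 + 0.0078125
    = 151/128 = 1.1796875
Since 1.1796875 > 1, Kraft's inequality is NOT satisfied.
A prefix code with these lengths CANNOT exist.

Kraft sum = 1.1796875. Not satisfied.


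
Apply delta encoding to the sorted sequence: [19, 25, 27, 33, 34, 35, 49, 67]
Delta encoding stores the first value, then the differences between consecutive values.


First value: 19
Deltas:
  25 - 19 = 6
  27 - 25 = 2
  33 - 27 = 6
  34 - 33 = 1
  35 - 34 = 1
  49 - 35 = 14
  67 - 49 = 18


Delta encoded: [19, 6, 2, 6, 1, 1, 14, 18]


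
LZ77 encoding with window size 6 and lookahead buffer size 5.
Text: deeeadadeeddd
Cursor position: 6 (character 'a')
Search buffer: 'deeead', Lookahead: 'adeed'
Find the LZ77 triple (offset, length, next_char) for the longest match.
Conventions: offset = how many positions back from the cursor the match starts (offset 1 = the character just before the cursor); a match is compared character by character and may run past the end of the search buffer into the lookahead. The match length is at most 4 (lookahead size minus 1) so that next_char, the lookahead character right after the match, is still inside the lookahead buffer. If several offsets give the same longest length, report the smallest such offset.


Try each offset into the search buffer:
  offset=1 (pos 5, char 'd'): match length 0
  offset=2 (pos 4, char 'a'): match length 2
  offset=3 (pos 3, char 'e'): match length 0
  offset=4 (pos 2, char 'e'): match length 0
  offset=5 (pos 1, char 'e'): match length 0
  offset=6 (pos 0, char 'd'): match length 0
Longest match has length 2 at offset 2.
next_char = character at position 6 + 2 = 8 -> 'e'

Best match: offset=2, length=2 (matching 'ad' starting at position 4)
LZ77 triple: (2, 2, 'e')


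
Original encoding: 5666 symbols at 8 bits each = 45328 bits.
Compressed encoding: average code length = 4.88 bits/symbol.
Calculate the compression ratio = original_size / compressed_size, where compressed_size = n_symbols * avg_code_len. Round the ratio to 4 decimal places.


original_size = n_symbols * orig_bits = 5666 * 8 = 45328 bits
compressed_size = n_symbols * avg_code_len = 5666 * 4.88 = 27650.08 bits
ratio = original_size / compressed_size = 45328 / 27650.08 = 1.6393

Compression ratio = 1.6393


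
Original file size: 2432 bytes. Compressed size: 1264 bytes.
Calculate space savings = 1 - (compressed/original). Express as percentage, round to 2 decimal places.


ratio = compressed/original = 1264/2432 = 0.519737
savings = 1 - ratio = 1 - 0.519737 = 0.480263
as a percentage: 0.480263 * 100 = 48.03%

Space savings = 1 - 1264/2432 = 48.03%


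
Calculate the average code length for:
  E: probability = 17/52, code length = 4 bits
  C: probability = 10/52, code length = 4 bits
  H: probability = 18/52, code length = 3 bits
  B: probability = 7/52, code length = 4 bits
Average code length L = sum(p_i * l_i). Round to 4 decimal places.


Weighted contributions p_i * l_i:
  E: (17/52) * 4 = 68/52
  C: (10/52) * 4 = 40/52
  H: (18/52) * 3 = 54/52
  B: (7/52) * 4 = 28/52
Sum = (68 + 40 + 54 + 28)/52 = 190/52

L = 190/52 = 3.6538 bits/symbol


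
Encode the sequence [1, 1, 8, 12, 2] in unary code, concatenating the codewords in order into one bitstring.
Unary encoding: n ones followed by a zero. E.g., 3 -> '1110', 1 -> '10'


Encode each number as n ones followed by a terminating 0:
  1 -> 10 (2 bits)
  1 -> 10 (2 bits)
  8 -> 111111110 (9 bits)
  12 -> 1111111111110 (13 bits)
  2 -> 110 (3 bits)
Total length = 2 + 2 + 9 + 13 + 3 = 29 bits.

Unary([1, 1, 8, 12, 2]) = 10101111111101111111111110110 (29 bits)


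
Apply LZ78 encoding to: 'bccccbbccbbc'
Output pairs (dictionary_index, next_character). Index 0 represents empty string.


LZ78 encoding steps:
Dictionary: {0: ''}
Step 1: w='' (idx 0), next='b' -> output (0, 'b'), add 'b' as idx 1
Step 2: w='' (idx 0), next='c' -> output (0, 'c'), add 'c' as idx 2
Step 3: w='c' (idx 2), next='c' -> output (2, 'c'), add 'cc' as idx 3
Step 4: w='c' (idx 2), next='b' -> output (2, 'b'), add 'cb' as idx 4
Step 5: w='b' (idx 1), next='c' -> output (1, 'c'), add 'bc' as idx 5
Step 6: w='cb' (idx 4), next='b' -> output (4, 'b'), add 'cbb' as idx 6
Step 7: w='c' (idx 2), end of input -> output (2, '')


Encoded: [(0, 'b'), (0, 'c'), (2, 'c'), (2, 'b'), (1, 'c'), (4, 'b'), (2, '')]


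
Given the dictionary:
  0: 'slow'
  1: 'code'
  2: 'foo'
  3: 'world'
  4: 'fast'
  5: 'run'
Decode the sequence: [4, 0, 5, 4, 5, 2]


Look up each index in the dictionary:
  4 -> 'fast'
  0 -> 'slow'
  5 -> 'run'
  4 -> 'fast'
  5 -> 'run'
  2 -> 'foo'

Decoded: "fast slow run fast run foo"


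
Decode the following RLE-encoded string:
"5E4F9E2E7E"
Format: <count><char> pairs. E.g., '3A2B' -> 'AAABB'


Expanding each <count><char> pair:
  5E -> 'EEEEE'
  4F -> 'FFFF'
  9E -> 'EEEEEEEEE'
  2E -> 'EE'
  7E -> 'EEEEEEE'

Decoded = EEEEEFFFFEEEEEEEEEEEEEEEEEE


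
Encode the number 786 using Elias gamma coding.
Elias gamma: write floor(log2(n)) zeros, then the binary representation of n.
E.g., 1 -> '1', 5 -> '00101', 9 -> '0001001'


num_bits = floor(log2(786)) + 1 = 10
leading_zeros = num_bits - 1 = 9
binary(786) = 1100010010

Elias gamma(786) = '000000000' + '1100010010' = 0000000001100010010 (19 bits)


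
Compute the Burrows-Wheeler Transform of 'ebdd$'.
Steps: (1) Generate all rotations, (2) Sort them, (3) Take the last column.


Rotations (sorted):
  0: $ebdd -> last char: d
  1: bdd$e -> last char: e
  2: d$ebd -> last char: d
  3: dd$eb -> last char: b
  4: ebdd$ -> last char: $


BWT = dedb$


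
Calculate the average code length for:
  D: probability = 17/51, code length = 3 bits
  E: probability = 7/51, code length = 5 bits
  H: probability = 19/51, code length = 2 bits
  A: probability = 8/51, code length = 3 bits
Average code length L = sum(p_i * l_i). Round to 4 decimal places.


Weighted contributions p_i * l_i:
  D: (17/51) * 3 = 51/51
  E: (7/51) * 5 = 35/51
  H: (19/51) * 2 = 38/51
  A: (8/51) * 3 = 24/51
Sum = (51 + 35 + 38 + 24)/51 = 148/51

L = 148/51 = 2.9020 bits/symbol


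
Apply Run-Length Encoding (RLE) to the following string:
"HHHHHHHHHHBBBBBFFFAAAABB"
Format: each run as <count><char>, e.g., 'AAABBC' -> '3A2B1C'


Scanning runs left to right:
  i=0: run of 'H' x 10 -> '10H'
  i=10: run of 'B' x 5 -> '5B'
  i=15: run of 'F' x 3 -> '3F'
  i=18: run of 'A' x 4 -> '4A'
  i=22: run of 'B' x 2 -> '2B'

RLE = 10H5B3F4A2B


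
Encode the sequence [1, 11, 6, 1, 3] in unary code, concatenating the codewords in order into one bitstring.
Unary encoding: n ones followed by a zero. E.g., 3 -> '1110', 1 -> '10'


Encode each number as n ones followed by a terminating 0:
  1 -> 10 (2 bits)
  11 -> 111111111110 (12 bits)
  6 -> 1111110 (7 bits)
  1 -> 10 (2 bits)
  3 -> 1110 (4 bits)
Total length = 2 + 12 + 7 + 2 + 4 = 27 bits.

Unary([1, 11, 6, 1, 3]) = 101111111111101111110101110 (27 bits)


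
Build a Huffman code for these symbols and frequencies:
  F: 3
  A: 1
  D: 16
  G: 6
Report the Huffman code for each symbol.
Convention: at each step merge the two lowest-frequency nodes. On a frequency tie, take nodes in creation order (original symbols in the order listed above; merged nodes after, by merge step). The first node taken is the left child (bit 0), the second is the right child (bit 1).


Huffman tree construction:
Step 1: Merge A(1) + F(3) = 4
Step 2: Merge (A+F)(4) + G(6) = 10
Step 3: Merge ((A+F)+G)(10) + D(16) = 26
Read each symbol's code off the tree from the root (left child = 0, right child = 1).

Codes:
  F: 001 (length 3)
  A: 000 (length 3)
  D: 1 (length 1)
  G: 01 (length 2)
Average code length: 40/26 = 1.5385 bits/symbol


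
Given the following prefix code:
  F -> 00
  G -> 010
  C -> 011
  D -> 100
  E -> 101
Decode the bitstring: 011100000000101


Decoding step by step:
Bits 011 -> C
Bits 100 -> D
Bits 00 -> F
Bits 00 -> F
Bits 00 -> F
Bits 101 -> E


Decoded message: CDFFFE


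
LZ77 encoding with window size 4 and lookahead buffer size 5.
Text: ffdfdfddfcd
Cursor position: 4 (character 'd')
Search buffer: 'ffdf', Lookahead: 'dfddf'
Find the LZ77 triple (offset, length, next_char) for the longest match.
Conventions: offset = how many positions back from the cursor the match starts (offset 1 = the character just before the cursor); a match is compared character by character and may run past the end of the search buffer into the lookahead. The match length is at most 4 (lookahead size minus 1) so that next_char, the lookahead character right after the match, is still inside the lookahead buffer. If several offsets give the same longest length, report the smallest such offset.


Try each offset into the search buffer:
  offset=1 (pos 3, char 'f'): match length 0
  offset=2 (pos 2, char 'd'): match length 3
  offset=3 (pos 1, char 'f'): match length 0
  offset=4 (pos 0, char 'f'): match length 0
Longest match has length 3 at offset 2.
next_char = character at position 4 + 3 = 7 -> 'd'

Best match: offset=2, length=3 (matching 'dfd' starting at position 2)
LZ77 triple: (2, 3, 'd')


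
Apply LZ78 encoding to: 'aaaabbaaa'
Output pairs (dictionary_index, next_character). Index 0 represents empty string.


LZ78 encoding steps:
Dictionary: {0: ''}
Step 1: w='' (idx 0), next='a' -> output (0, 'a'), add 'a' as idx 1
Step 2: w='a' (idx 1), next='a' -> output (1, 'a'), add 'aa' as idx 2
Step 3: w='a' (idx 1), next='b' -> output (1, 'b'), add 'ab' as idx 3
Step 4: w='' (idx 0), next='b' -> output (0, 'b'), add 'b' as idx 4
Step 5: w='aa' (idx 2), next='a' -> output (2, 'a'), add 'aaa' as idx 5


Encoded: [(0, 'a'), (1, 'a'), (1, 'b'), (0, 'b'), (2, 'a')]


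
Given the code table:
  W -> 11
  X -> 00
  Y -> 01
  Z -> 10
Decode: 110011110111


Decoding:
11 -> W
00 -> X
11 -> W
11 -> W
01 -> Y
11 -> W


Result: WXWWYW


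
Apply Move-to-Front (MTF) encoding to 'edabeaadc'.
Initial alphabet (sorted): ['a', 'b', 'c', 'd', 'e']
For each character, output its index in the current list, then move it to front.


MTF encoding:
'e': index 4 in ['a', 'b', 'c', 'd', 'e'] -> ['e', 'a', 'b', 'c', 'd']
'd': index 4 in ['e', 'a', 'b', 'c', 'd'] -> ['d', 'e', 'a', 'b', 'c']
'a': index 2 in ['d', 'e', 'a', 'b', 'c'] -> ['a', 'd', 'e', 'b', 'c']
'b': index 3 in ['a', 'd', 'e', 'b', 'c'] -> ['b', 'a', 'd', 'e', 'c']
'e': index 3 in ['b', 'a', 'd', 'e', 'c'] -> ['e', 'b', 'a', 'd', 'c']
'a': index 2 in ['e', 'b', 'a', 'd', 'c'] -> ['a', 'e', 'b', 'd', 'c']
'a': index 0 in ['a', 'e', 'b', 'd', 'c'] -> ['a', 'e', 'b', 'd', 'c']
'd': index 3 in ['a', 'e', 'b', 'd', 'c'] -> ['d', 'a', 'e', 'b', 'c']
'c': index 4 in ['d', 'a', 'e', 'b', 'c'] -> ['c', 'd', 'a', 'e', 'b']


Output: [4, 4, 2, 3, 3, 2, 0, 3, 4]


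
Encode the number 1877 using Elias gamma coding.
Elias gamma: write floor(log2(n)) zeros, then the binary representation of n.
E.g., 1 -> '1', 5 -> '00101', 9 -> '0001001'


num_bits = floor(log2(1877)) + 1 = 11
leading_zeros = num_bits - 1 = 10
binary(1877) = 11101010101

Elias gamma(1877) = '0000000000' + '11101010101' = 000000000011101010101 (21 bits)


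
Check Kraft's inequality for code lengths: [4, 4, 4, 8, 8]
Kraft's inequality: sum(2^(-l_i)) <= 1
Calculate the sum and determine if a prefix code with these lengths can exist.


Sum = 2^(-4) + 2^(-4) + 2^(-4) + 2^(-8) + 2^(-8)
    = 0.0625 + 0.0625 + 0.0625 + 0.00390625 + 0.00390625
    = 50/256 = 0.1953125
Since 0.1953125 <= 1, Kraft's inequality IS satisfied.
A prefix code with these lengths CAN exist.

Kraft sum = 0.1953125. Satisfied.


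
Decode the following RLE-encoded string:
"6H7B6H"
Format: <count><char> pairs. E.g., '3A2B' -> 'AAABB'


Expanding each <count><char> pair:
  6H -> 'HHHHHH'
  7B -> 'BBBBBBB'
  6H -> 'HHHHHH'

Decoded = HHHHHHBBBBBBBHHHHHH


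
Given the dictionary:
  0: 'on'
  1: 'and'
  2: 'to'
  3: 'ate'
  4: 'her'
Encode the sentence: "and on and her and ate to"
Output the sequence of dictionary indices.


Look up each word in the dictionary:
  'and' -> 1
  'on' -> 0
  'and' -> 1
  'her' -> 4
  'and' -> 1
  'ate' -> 3
  'to' -> 2

Encoded: [1, 0, 1, 4, 1, 3, 2]


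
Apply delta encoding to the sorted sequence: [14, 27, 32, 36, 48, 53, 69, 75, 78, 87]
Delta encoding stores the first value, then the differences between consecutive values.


First value: 14
Deltas:
  27 - 14 = 13
  32 - 27 = 5
  36 - 32 = 4
  48 - 36 = 12
  53 - 48 = 5
  69 - 53 = 16
  75 - 69 = 6
  78 - 75 = 3
  87 - 78 = 9


Delta encoded: [14, 13, 5, 4, 12, 5, 16, 6, 3, 9]


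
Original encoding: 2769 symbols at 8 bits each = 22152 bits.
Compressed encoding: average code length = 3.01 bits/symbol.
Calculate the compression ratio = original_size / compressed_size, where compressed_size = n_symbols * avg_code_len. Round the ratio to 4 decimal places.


original_size = n_symbols * orig_bits = 2769 * 8 = 22152 bits
compressed_size = n_symbols * avg_code_len = 2769 * 3.01 = 8334.69 bits
ratio = original_size / compressed_size = 22152 / 8334.69 = 2.6578

Compression ratio = 2.6578


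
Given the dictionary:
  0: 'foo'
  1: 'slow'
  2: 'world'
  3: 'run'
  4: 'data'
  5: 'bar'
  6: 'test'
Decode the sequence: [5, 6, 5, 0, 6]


Look up each index in the dictionary:
  5 -> 'bar'
  6 -> 'test'
  5 -> 'bar'
  0 -> 'foo'
  6 -> 'test'

Decoded: "bar test bar foo test"


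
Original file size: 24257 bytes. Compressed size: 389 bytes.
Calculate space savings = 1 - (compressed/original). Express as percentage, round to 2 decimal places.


ratio = compressed/original = 389/24257 = 0.016037
savings = 1 - ratio = 1 - 0.016037 = 0.983963
as a percentage: 0.983963 * 100 = 98.4%

Space savings = 1 - 389/24257 = 98.4%


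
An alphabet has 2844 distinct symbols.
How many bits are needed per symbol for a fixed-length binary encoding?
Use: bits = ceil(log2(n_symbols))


log2(2844) = 11.4737
Bracket: 2^11 = 2048 < 2844 <= 2^12 = 4096
So ceil(log2(2844)) = 12

bits = ceil(log2(2844)) = ceil(11.4737) = 12 bits


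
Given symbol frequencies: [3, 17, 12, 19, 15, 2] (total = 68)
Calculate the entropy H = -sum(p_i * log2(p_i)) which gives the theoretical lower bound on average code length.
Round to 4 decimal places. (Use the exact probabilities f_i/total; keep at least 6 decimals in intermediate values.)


Per-symbol terms -p_i * log2(p_i) with p_i = f_i/68:
  p = 3/68 = 0.044118: log2(p) = -4.502500, -p*log2(p) = 0.198640
  p = 17/68 = 0.250000: log2(p) = -2.000000, -p*log2(p) = 0.500000
  p = 12/68 = 0.176471: log2(p) = -2.502500, -p*log2(p) = 0.441618
  p = 19/68 = 0.279412: log2(p) = -1.839535, -p*log2(p) = 0.513988
  p = 15/68 = 0.220588: log2(p) = -2.180572, -p*log2(p) = 0.481009
  p = 2/68 = 0.029412: log2(p) = -5.087463, -p*log2(p) = 0.149631
H = 0.198640 + 0.500000 + 0.441618 + 0.513988 + 0.481009 + 0.149631 = 2.284886

H = 2.2849 bits/symbol


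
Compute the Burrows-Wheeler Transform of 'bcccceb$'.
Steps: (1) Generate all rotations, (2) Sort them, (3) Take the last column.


Rotations (sorted):
  0: $bcccceb -> last char: b
  1: b$bcccce -> last char: e
  2: bcccceb$ -> last char: $
  3: cccceb$b -> last char: b
  4: ccceb$bc -> last char: c
  5: cceb$bcc -> last char: c
  6: ceb$bccc -> last char: c
  7: eb$bcccc -> last char: c


BWT = be$bcccc


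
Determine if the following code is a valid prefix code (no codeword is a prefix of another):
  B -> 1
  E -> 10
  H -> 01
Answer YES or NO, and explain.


Checking each pair (does one codeword prefix another?):
  B='1' vs E='10': prefix -- VIOLATION

NO -- this is NOT a valid prefix code. B (1) is a prefix of E (10).


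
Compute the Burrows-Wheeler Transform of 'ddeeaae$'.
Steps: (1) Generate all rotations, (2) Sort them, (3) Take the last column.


Rotations (sorted):
  0: $ddeeaae -> last char: e
  1: aae$ddee -> last char: e
  2: ae$ddeea -> last char: a
  3: ddeeaae$ -> last char: $
  4: deeaae$d -> last char: d
  5: e$ddeeaa -> last char: a
  6: eaae$dde -> last char: e
  7: eeaae$dd -> last char: d


BWT = eea$daed


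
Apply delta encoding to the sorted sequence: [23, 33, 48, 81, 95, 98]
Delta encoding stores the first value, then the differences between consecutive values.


First value: 23
Deltas:
  33 - 23 = 10
  48 - 33 = 15
  81 - 48 = 33
  95 - 81 = 14
  98 - 95 = 3


Delta encoded: [23, 10, 15, 33, 14, 3]


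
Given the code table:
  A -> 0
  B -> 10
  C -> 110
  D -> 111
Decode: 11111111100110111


Decoding:
111 -> D
111 -> D
111 -> D
0 -> A
0 -> A
110 -> C
111 -> D


Result: DDDAACD


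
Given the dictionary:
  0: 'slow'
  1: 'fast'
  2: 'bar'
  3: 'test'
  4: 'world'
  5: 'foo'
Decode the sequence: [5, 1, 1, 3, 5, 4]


Look up each index in the dictionary:
  5 -> 'foo'
  1 -> 'fast'
  1 -> 'fast'
  3 -> 'test'
  5 -> 'foo'
  4 -> 'world'

Decoded: "foo fast fast test foo world"


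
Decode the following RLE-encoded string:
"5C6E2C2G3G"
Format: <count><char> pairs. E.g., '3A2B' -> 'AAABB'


Expanding each <count><char> pair:
  5C -> 'CCCCC'
  6E -> 'EEEEEE'
  2C -> 'CC'
  2G -> 'GG'
  3G -> 'GGG'

Decoded = CCCCCEEEEEECCGGGGG


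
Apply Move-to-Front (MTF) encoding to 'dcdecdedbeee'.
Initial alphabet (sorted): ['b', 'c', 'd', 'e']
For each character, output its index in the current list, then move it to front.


MTF encoding:
'd': index 2 in ['b', 'c', 'd', 'e'] -> ['d', 'b', 'c', 'e']
'c': index 2 in ['d', 'b', 'c', 'e'] -> ['c', 'd', 'b', 'e']
'd': index 1 in ['c', 'd', 'b', 'e'] -> ['d', 'c', 'b', 'e']
'e': index 3 in ['d', 'c', 'b', 'e'] -> ['e', 'd', 'c', 'b']
'c': index 2 in ['e', 'd', 'c', 'b'] -> ['c', 'e', 'd', 'b']
'd': index 2 in ['c', 'e', 'd', 'b'] -> ['d', 'c', 'e', 'b']
'e': index 2 in ['d', 'c', 'e', 'b'] -> ['e', 'd', 'c', 'b']
'd': index 1 in ['e', 'd', 'c', 'b'] -> ['d', 'e', 'c', 'b']
'b': index 3 in ['d', 'e', 'c', 'b'] -> ['b', 'd', 'e', 'c']
'e': index 2 in ['b', 'd', 'e', 'c'] -> ['e', 'b', 'd', 'c']
'e': index 0 in ['e', 'b', 'd', 'c'] -> ['e', 'b', 'd', 'c']
'e': index 0 in ['e', 'b', 'd', 'c'] -> ['e', 'b', 'd', 'c']


Output: [2, 2, 1, 3, 2, 2, 2, 1, 3, 2, 0, 0]


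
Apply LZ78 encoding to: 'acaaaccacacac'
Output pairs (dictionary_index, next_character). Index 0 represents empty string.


LZ78 encoding steps:
Dictionary: {0: ''}
Step 1: w='' (idx 0), next='a' -> output (0, 'a'), add 'a' as idx 1
Step 2: w='' (idx 0), next='c' -> output (0, 'c'), add 'c' as idx 2
Step 3: w='a' (idx 1), next='a' -> output (1, 'a'), add 'aa' as idx 3
Step 4: w='a' (idx 1), next='c' -> output (1, 'c'), add 'ac' as idx 4
Step 5: w='c' (idx 2), next='a' -> output (2, 'a'), add 'ca' as idx 5
Step 6: w='ca' (idx 5), next='c' -> output (5, 'c'), add 'cac' as idx 6
Step 7: w='ac' (idx 4), end of input -> output (4, '')


Encoded: [(0, 'a'), (0, 'c'), (1, 'a'), (1, 'c'), (2, 'a'), (5, 'c'), (4, '')]


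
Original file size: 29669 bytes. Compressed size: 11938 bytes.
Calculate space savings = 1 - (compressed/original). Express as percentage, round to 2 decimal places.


ratio = compressed/original = 11938/29669 = 0.402373
savings = 1 - ratio = 1 - 0.402373 = 0.597627
as a percentage: 0.597627 * 100 = 59.76%

Space savings = 1 - 11938/29669 = 59.76%


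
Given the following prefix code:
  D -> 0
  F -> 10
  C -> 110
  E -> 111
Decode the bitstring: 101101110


Decoding step by step:
Bits 10 -> F
Bits 110 -> C
Bits 111 -> E
Bits 0 -> D


Decoded message: FCED


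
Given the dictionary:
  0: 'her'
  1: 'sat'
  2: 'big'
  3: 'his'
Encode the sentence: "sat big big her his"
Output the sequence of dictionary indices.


Look up each word in the dictionary:
  'sat' -> 1
  'big' -> 2
  'big' -> 2
  'her' -> 0
  'his' -> 3

Encoded: [1, 2, 2, 0, 3]


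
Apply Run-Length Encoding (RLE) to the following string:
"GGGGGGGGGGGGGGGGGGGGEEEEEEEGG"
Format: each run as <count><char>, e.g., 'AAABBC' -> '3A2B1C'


Scanning runs left to right:
  i=0: run of 'G' x 20 -> '20G'
  i=20: run of 'E' x 7 -> '7E'
  i=27: run of 'G' x 2 -> '2G'

RLE = 20G7E2G


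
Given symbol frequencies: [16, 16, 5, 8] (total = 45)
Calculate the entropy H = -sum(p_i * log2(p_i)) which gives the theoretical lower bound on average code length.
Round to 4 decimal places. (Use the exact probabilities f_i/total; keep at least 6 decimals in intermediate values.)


Per-symbol terms -p_i * log2(p_i) with p_i = f_i/45:
  p = 16/45 = 0.355556: log2(p) = -1.491853, -p*log2(p) = 0.530437
  p = 16/45 = 0.355556: log2(p) = -1.491853, -p*log2(p) = 0.530437
  p = 5/45 = 0.111111: log2(p) = -3.169925, -p*log2(p) = 0.352214
  p = 8/45 = 0.177778: log2(p) = -2.491853, -p*log2(p) = 0.442996
H = 0.530437 + 0.530437 + 0.352214 + 0.442996 = 1.856084

H = 1.8561 bits/symbol


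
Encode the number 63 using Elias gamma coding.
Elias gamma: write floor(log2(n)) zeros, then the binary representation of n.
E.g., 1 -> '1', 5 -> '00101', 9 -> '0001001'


num_bits = floor(log2(63)) + 1 = 6
leading_zeros = num_bits - 1 = 5
binary(63) = 111111

Elias gamma(63) = '00000' + '111111' = 00000111111 (11 bits)


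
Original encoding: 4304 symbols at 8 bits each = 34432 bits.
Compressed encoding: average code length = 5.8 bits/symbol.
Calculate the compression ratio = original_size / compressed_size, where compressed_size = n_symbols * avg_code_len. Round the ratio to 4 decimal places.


original_size = n_symbols * orig_bits = 4304 * 8 = 34432 bits
compressed_size = n_symbols * avg_code_len = 4304 * 5.8 = 24963.2 bits
ratio = original_size / compressed_size = 34432 / 24963.2 = 1.3793

Compression ratio = 1.3793


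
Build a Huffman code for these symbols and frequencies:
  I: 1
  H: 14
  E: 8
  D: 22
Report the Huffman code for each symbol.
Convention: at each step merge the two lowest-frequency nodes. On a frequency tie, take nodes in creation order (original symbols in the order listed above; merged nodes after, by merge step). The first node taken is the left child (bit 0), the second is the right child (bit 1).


Huffman tree construction:
Step 1: Merge I(1) + E(8) = 9
Step 2: Merge (I+E)(9) + H(14) = 23
Step 3: Merge D(22) + ((I+E)+H)(23) = 45
Read each symbol's code off the tree from the root (left child = 0, right child = 1).

Codes:
  I: 100 (length 3)
  H: 11 (length 2)
  E: 101 (length 3)
  D: 0 (length 1)
Average code length: 77/45 = 1.7111 bits/symbol


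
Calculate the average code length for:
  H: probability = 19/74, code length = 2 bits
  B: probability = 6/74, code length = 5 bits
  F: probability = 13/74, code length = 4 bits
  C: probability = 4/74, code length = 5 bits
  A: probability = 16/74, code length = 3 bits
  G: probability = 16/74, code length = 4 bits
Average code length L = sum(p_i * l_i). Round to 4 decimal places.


Weighted contributions p_i * l_i:
  H: (19/74) * 2 = 38/74
  B: (6/74) * 5 = 30/74
  F: (13/74) * 4 = 52/74
  C: (4/74) * 5 = 20/74
  A: (16/74) * 3 = 48/74
  G: (16/74) * 4 = 64/74
Sum = (38 + 30 + 52 + 20 + 48 + 64)/74 = 252/74

L = 252/74 = 3.4054 bits/symbol


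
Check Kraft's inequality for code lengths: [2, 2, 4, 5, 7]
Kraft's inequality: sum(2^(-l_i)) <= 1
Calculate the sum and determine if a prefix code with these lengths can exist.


Sum = 2^(-2) + 2^(-2) + 2^(-4) + 2^(-5) + 2^(-7)
    = 0.25 + 0.25 + 0.0625 + 0.03125 + 0.0078125
    = 77/128 = 0.6015625
Since 0.6015625 <= 1, Kraft's inequality IS satisfied.
A prefix code with these lengths CAN exist.

Kraft sum = 0.6015625. Satisfied.


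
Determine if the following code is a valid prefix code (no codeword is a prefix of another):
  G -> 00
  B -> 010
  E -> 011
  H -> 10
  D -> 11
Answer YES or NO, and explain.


Checking each pair (does one codeword prefix another?):
  G='00' vs B='010': no prefix
  G='00' vs E='011': no prefix
  G='00' vs H='10': no prefix
  G='00' vs D='11': no prefix
  B='010' vs G='00': no prefix
  B='010' vs E='011': no prefix
  B='010' vs H='10': no prefix
  B='010' vs D='11': no prefix
  E='011' vs G='00': no prefix
  E='011' vs B='010': no prefix
  E='011' vs H='10': no prefix
  E='011' vs D='11': no prefix
  H='10' vs G='00': no prefix
  H='10' vs B='010': no prefix
  H='10' vs E='011': no prefix
  H='10' vs D='11': no prefix
  D='11' vs G='00': no prefix
  D='11' vs B='010': no prefix
  D='11' vs E='011': no prefix
  D='11' vs H='10': no prefix
No violation found over all pairs.

YES -- this is a valid prefix code. No codeword is a prefix of any other codeword.


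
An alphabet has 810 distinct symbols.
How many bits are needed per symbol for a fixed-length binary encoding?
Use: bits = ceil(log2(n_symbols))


log2(810) = 9.6618
Bracket: 2^9 = 512 < 810 <= 2^10 = 1024
So ceil(log2(810)) = 10

bits = ceil(log2(810)) = ceil(9.6618) = 10 bits


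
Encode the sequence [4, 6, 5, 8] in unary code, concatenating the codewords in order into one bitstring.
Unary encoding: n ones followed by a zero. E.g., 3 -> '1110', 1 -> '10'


Encode each number as n ones followed by a terminating 0:
  4 -> 11110 (5 bits)
  6 -> 1111110 (7 bits)
  5 -> 111110 (6 bits)
  8 -> 111111110 (9 bits)
Total length = 5 + 7 + 6 + 9 = 27 bits.

Unary([4, 6, 5, 8]) = 111101111110111110111111110 (27 bits)


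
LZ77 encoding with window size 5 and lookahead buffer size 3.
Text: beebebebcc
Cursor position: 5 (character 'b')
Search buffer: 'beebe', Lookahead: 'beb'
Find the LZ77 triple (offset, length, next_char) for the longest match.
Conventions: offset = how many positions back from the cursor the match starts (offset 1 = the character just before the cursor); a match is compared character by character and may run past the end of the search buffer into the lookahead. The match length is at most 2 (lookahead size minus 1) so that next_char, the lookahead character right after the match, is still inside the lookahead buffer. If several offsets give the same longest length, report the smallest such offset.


Try each offset into the search buffer:
  offset=1 (pos 4, char 'e'): match length 0
  offset=2 (pos 3, char 'b'): match length 2
  offset=3 (pos 2, char 'e'): match length 0
  offset=4 (pos 1, char 'e'): match length 0
  offset=5 (pos 0, char 'b'): match length 2
Longest match has length 2, found at offsets 2, 5; take the smallest, offset 2.
next_char = character at position 5 + 2 = 7 -> 'b'

Best match: offset=2, length=2 (matching 'be' starting at position 3)
LZ77 triple: (2, 2, 'b')


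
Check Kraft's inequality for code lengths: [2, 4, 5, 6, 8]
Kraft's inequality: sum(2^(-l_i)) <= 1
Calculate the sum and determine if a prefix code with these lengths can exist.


Sum = 2^(-2) + 2^(-4) + 2^(-5) + 2^(-6) + 2^(-8)
    = 0.25 + 0.0625 + 0.03125 + 0.015625 + 0.00390625
    = 93/256 = 0.36328125
Since 0.36328125 <= 1, Kraft's inequality IS satisfied.
A prefix code with these lengths CAN exist.

Kraft sum = 0.36328125. Satisfied.


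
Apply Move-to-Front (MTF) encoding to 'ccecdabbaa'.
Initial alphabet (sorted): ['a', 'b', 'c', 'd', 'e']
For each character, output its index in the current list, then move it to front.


MTF encoding:
'c': index 2 in ['a', 'b', 'c', 'd', 'e'] -> ['c', 'a', 'b', 'd', 'e']
'c': index 0 in ['c', 'a', 'b', 'd', 'e'] -> ['c', 'a', 'b', 'd', 'e']
'e': index 4 in ['c', 'a', 'b', 'd', 'e'] -> ['e', 'c', 'a', 'b', 'd']
'c': index 1 in ['e', 'c', 'a', 'b', 'd'] -> ['c', 'e', 'a', 'b', 'd']
'd': index 4 in ['c', 'e', 'a', 'b', 'd'] -> ['d', 'c', 'e', 'a', 'b']
'a': index 3 in ['d', 'c', 'e', 'a', 'b'] -> ['a', 'd', 'c', 'e', 'b']
'b': index 4 in ['a', 'd', 'c', 'e', 'b'] -> ['b', 'a', 'd', 'c', 'e']
'b': index 0 in ['b', 'a', 'd', 'c', 'e'] -> ['b', 'a', 'd', 'c', 'e']
'a': index 1 in ['b', 'a', 'd', 'c', 'e'] -> ['a', 'b', 'd', 'c', 'e']
'a': index 0 in ['a', 'b', 'd', 'c', 'e'] -> ['a', 'b', 'd', 'c', 'e']


Output: [2, 0, 4, 1, 4, 3, 4, 0, 1, 0]


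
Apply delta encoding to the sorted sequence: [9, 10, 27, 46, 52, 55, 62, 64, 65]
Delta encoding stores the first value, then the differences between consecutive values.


First value: 9
Deltas:
  10 - 9 = 1
  27 - 10 = 17
  46 - 27 = 19
  52 - 46 = 6
  55 - 52 = 3
  62 - 55 = 7
  64 - 62 = 2
  65 - 64 = 1


Delta encoded: [9, 1, 17, 19, 6, 3, 7, 2, 1]


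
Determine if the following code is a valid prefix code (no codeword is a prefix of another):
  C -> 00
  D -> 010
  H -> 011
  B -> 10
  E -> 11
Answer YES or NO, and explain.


Checking each pair (does one codeword prefix another?):
  C='00' vs D='010': no prefix
  C='00' vs H='011': no prefix
  C='00' vs B='10': no prefix
  C='00' vs E='11': no prefix
  D='010' vs C='00': no prefix
  D='010' vs H='011': no prefix
  D='010' vs B='10': no prefix
  D='010' vs E='11': no prefix
  H='011' vs C='00': no prefix
  H='011' vs D='010': no prefix
  H='011' vs B='10': no prefix
  H='011' vs E='11': no prefix
  B='10' vs C='00': no prefix
  B='10' vs D='010': no prefix
  B='10' vs H='011': no prefix
  B='10' vs E='11': no prefix
  E='11' vs C='00': no prefix
  E='11' vs D='010': no prefix
  E='11' vs H='011': no prefix
  E='11' vs B='10': no prefix
No violation found over all pairs.

YES -- this is a valid prefix code. No codeword is a prefix of any other codeword.


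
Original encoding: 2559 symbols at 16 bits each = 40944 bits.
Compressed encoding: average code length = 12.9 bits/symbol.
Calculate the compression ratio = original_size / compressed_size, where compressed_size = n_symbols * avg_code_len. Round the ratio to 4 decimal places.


original_size = n_symbols * orig_bits = 2559 * 16 = 40944 bits
compressed_size = n_symbols * avg_code_len = 2559 * 12.9 = 33011.1 bits
ratio = original_size / compressed_size = 40944 / 33011.1 = 1.2403

Compression ratio = 1.2403


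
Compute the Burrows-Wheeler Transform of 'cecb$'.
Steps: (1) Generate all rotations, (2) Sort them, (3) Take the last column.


Rotations (sorted):
  0: $cecb -> last char: b
  1: b$cec -> last char: c
  2: cb$ce -> last char: e
  3: cecb$ -> last char: $
  4: ecb$c -> last char: c


BWT = bce$c


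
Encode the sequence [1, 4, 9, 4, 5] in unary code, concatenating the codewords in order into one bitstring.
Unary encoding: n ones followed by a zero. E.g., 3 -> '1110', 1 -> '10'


Encode each number as n ones followed by a terminating 0:
  1 -> 10 (2 bits)
  4 -> 11110 (5 bits)
  9 -> 1111111110 (10 bits)
  4 -> 11110 (5 bits)
  5 -> 111110 (6 bits)
Total length = 2 + 5 + 10 + 5 + 6 = 28 bits.

Unary([1, 4, 9, 4, 5]) = 1011110111111111011110111110 (28 bits)


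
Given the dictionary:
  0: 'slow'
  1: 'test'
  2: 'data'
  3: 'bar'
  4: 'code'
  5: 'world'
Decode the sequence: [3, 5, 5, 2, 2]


Look up each index in the dictionary:
  3 -> 'bar'
  5 -> 'world'
  5 -> 'world'
  2 -> 'data'
  2 -> 'data'

Decoded: "bar world world data data"


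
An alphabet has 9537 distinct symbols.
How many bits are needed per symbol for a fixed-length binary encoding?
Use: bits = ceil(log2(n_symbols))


log2(9537) = 13.2193
Bracket: 2^13 = 8192 < 9537 <= 2^14 = 16384
So ceil(log2(9537)) = 14

bits = ceil(log2(9537)) = ceil(13.2193) = 14 bits


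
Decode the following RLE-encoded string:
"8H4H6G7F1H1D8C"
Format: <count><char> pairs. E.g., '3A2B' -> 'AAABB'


Expanding each <count><char> pair:
  8H -> 'HHHHHHHH'
  4H -> 'HHHH'
  6G -> 'GGGGGG'
  7F -> 'FFFFFFF'
  1H -> 'H'
  1D -> 'D'
  8C -> 'CCCCCCCC'

Decoded = HHHHHHHHHHHHGGGGGGFFFFFFFHDCCCCCCCC


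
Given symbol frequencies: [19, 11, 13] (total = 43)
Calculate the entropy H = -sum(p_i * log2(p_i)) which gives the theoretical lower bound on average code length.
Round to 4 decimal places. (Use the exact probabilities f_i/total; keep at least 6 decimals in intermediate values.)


Per-symbol terms -p_i * log2(p_i) with p_i = f_i/43:
  p = 19/43 = 0.441860: log2(p) = -1.178337, -p*log2(p) = 0.520661
  p = 11/43 = 0.255814: log2(p) = -1.966833, -p*log2(p) = 0.503143
  p = 13/43 = 0.302326: log2(p) = -1.725825, -p*log2(p) = 0.521761
H = 0.520661 + 0.503143 + 0.521761 = 1.545565

H = 1.5456 bits/symbol


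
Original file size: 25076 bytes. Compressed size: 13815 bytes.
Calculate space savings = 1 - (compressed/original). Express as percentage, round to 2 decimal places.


ratio = compressed/original = 13815/25076 = 0.550925
savings = 1 - ratio = 1 - 0.550925 = 0.449075
as a percentage: 0.449075 * 100 = 44.91%

Space savings = 1 - 13815/25076 = 44.91%


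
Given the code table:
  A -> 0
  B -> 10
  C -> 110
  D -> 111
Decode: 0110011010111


Decoding:
0 -> A
110 -> C
0 -> A
110 -> C
10 -> B
111 -> D


Result: ACACBD


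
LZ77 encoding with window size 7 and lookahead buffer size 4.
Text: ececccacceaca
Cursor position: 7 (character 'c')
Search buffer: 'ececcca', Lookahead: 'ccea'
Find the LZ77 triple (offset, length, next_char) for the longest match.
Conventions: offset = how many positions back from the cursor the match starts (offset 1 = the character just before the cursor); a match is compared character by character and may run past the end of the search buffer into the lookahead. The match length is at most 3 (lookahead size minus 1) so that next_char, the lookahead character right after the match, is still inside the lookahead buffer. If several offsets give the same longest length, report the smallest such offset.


Try each offset into the search buffer:
  offset=1 (pos 6, char 'a'): match length 0
  offset=2 (pos 5, char 'c'): match length 1
  offset=3 (pos 4, char 'c'): match length 2
  offset=4 (pos 3, char 'c'): match length 2
  offset=5 (pos 2, char 'e'): match length 0
  offset=6 (pos 1, char 'c'): match length 1
  offset=7 (pos 0, char 'e'): match length 0
Longest match has length 2, found at offsets 3, 4; take the smallest, offset 3.
next_char = character at position 7 + 2 = 9 -> 'e'

Best match: offset=3, length=2 (matching 'cc' starting at position 4)
LZ77 triple: (3, 2, 'e')


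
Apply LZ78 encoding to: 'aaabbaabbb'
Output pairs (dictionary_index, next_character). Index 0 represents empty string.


LZ78 encoding steps:
Dictionary: {0: ''}
Step 1: w='' (idx 0), next='a' -> output (0, 'a'), add 'a' as idx 1
Step 2: w='a' (idx 1), next='a' -> output (1, 'a'), add 'aa' as idx 2
Step 3: w='' (idx 0), next='b' -> output (0, 'b'), add 'b' as idx 3
Step 4: w='b' (idx 3), next='a' -> output (3, 'a'), add 'ba' as idx 4
Step 5: w='a' (idx 1), next='b' -> output (1, 'b'), add 'ab' as idx 5
Step 6: w='b' (idx 3), next='b' -> output (3, 'b'), add 'bb' as idx 6


Encoded: [(0, 'a'), (1, 'a'), (0, 'b'), (3, 'a'), (1, 'b'), (3, 'b')]


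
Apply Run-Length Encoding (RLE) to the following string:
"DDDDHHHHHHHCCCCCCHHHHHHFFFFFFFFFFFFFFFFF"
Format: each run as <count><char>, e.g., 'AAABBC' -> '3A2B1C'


Scanning runs left to right:
  i=0: run of 'D' x 4 -> '4D'
  i=4: run of 'H' x 7 -> '7H'
  i=11: run of 'C' x 6 -> '6C'
  i=17: run of 'H' x 6 -> '6H'
  i=23: run of 'F' x 17 -> '17F'

RLE = 4D7H6C6H17F


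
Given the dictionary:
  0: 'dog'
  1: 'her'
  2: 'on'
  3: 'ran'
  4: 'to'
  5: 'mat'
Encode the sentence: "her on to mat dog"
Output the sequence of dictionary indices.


Look up each word in the dictionary:
  'her' -> 1
  'on' -> 2
  'to' -> 4
  'mat' -> 5
  'dog' -> 0

Encoded: [1, 2, 4, 5, 0]


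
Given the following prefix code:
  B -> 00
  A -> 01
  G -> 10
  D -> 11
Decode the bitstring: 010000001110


Decoding step by step:
Bits 01 -> A
Bits 00 -> B
Bits 00 -> B
Bits 00 -> B
Bits 11 -> D
Bits 10 -> G


Decoded message: ABBBDG
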